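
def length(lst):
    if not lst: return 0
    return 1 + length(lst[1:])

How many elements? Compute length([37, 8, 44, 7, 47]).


length([37, 8, 44, 7, 47]) = 1 + length([8, 44, 7, 47])
length([8, 44, 7, 47]) = 1 + length([44, 7, 47])
length([44, 7, 47]) = 1 + length([7, 47])
length([7, 47]) = 1 + length([47])
length([47]) = 1 + length([])
length([]) = 0  (base case)
Unwinding: 1 + 1 + 1 + 1 + 1 + 0 = 5

5


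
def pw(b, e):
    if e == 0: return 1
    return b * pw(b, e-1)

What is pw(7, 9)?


pw(7, 9)
= 7 * pw(7, 8)
= 7 * 7 * pw(7, 7)
= 7 * 7 * 7 * pw(7, 6)
= 7 * 7 * 7 * 7 * pw(7, 5)
= 7 * 7 * 7 * 7 * 7 * pw(7, 4)
= 7 * 7 * 7 * 7 * 7 * 7 * pw(7, 3)
= 7 * 7 * 7 * 7 * 7 * 7 * 7 * pw(7, 2)
= 7 * 7 * 7 * 7 * 7 * 7 * 7 * 7 * pw(7, 1)
= 7 * 7 * 7 * 7 * 7 * 7 * 7 * 7 * 7 * pw(7, 0)
= 7 * 7 * 7 * 7 * 7 * 7 * 7 * 7 * 7 * 1
= 40353607

40353607


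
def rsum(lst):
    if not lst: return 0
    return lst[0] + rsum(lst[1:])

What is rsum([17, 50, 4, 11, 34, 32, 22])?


rsum([17, 50, 4, 11, 34, 32, 22]) = 17 + rsum([50, 4, 11, 34, 32, 22])
rsum([50, 4, 11, 34, 32, 22]) = 50 + rsum([4, 11, 34, 32, 22])
rsum([4, 11, 34, 32, 22]) = 4 + rsum([11, 34, 32, 22])
rsum([11, 34, 32, 22]) = 11 + rsum([34, 32, 22])
rsum([34, 32, 22]) = 34 + rsum([32, 22])
rsum([32, 22]) = 32 + rsum([22])
rsum([22]) = 22 + rsum([])
rsum([]) = 0  (base case)
Total: 17 + 50 + 4 + 11 + 34 + 32 + 22 + 0 = 170

170


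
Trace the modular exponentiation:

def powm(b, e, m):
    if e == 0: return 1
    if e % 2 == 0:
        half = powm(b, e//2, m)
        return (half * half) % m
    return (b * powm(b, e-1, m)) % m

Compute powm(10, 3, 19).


powm(10, 3, 19): e is odd, compute powm(10, 2, 19)
  powm(10, 2, 19): e is even, compute powm(10, 1, 19)
    powm(10, 1, 19): e is odd, compute powm(10, 0, 19)
      powm(10, 0, 19) = 1
    (10 * 1) % 19 = 10
  half=10, (10*10) % 19 = 5
(10 * 5) % 19 = 12

12


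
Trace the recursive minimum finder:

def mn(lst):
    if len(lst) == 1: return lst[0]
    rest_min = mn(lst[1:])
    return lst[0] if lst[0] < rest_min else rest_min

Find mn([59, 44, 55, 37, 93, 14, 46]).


mn([59, 44, 55, 37, 93, 14, 46]): compare 59 with mn([44, 55, 37, 93, 14, 46])
mn([44, 55, 37, 93, 14, 46]): compare 44 with mn([55, 37, 93, 14, 46])
mn([55, 37, 93, 14, 46]): compare 55 with mn([37, 93, 14, 46])
mn([37, 93, 14, 46]): compare 37 with mn([93, 14, 46])
mn([93, 14, 46]): compare 93 with mn([14, 46])
mn([14, 46]): compare 14 with mn([46])
mn([46]) = 46  (base case)
Compare 14 with 46 -> 14
Compare 93 with 14 -> 14
Compare 37 with 14 -> 14
Compare 55 with 14 -> 14
Compare 44 with 14 -> 14
Compare 59 with 14 -> 14

14


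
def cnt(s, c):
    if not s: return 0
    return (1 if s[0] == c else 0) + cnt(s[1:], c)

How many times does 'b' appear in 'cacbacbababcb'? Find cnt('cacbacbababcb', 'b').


s[0]='c' != 'b' -> 0
s[0]='a' != 'b' -> 0
s[0]='c' != 'b' -> 0
s[0]='b' == 'b' -> 1
s[0]='a' != 'b' -> 0
s[0]='c' != 'b' -> 0
s[0]='b' == 'b' -> 1
s[0]='a' != 'b' -> 0
s[0]='b' == 'b' -> 1
s[0]='a' != 'b' -> 0
s[0]='b' == 'b' -> 1
s[0]='c' != 'b' -> 0
s[0]='b' == 'b' -> 1
Sum: 0 + 0 + 0 + 1 + 0 + 0 + 1 + 0 + 1 + 0 + 1 + 0 + 1 = 5

5


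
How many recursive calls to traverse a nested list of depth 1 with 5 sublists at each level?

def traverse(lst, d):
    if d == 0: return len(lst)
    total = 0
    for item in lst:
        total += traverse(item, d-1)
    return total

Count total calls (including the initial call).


At depth 0 (root): 1 call
At depth 1: each of 1 parents calls traverse on 5 children = 5 calls
Total: 1 + 5 = 6

6


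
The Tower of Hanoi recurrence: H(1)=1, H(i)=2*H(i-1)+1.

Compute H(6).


H(6) = 2 * H(5) + 1
H(5) = 2 * H(4) + 1
H(4) = 2 * H(3) + 1
H(3) = 2 * H(2) + 1
H(2) = 2 * H(1) + 1
H(1) = 1  (base case)
H(2) = 2 * 1 + 1 = 3
H(3) = 2 * 3 + 1 = 7
H(4) = 2 * 7 + 1 = 15
H(5) = 2 * 15 + 1 = 31
H(6) = 2 * 31 + 1 = 63

63


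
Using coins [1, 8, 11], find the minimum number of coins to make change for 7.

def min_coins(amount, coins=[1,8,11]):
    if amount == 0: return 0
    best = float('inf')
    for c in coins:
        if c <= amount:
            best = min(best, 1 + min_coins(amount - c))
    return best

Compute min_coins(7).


Building up with DP:
min_coins(0) = 0
min_coins(1) = min(1+min_coins(0)=1+0=1) = 1
min_coins(2) = min(1+min_coins(1)=1+1=2) = 2
min_coins(3) = min(1+min_coins(2)=1+2=3) = 3
min_coins(4) = min(1+min_coins(3)=1+3=4) = 4
min_coins(5) = min(1+min_coins(4)=1+4=5) = 5
min_coins(6) = min(1+min_coins(5)=1+5=6) = 6
min_coins(7) = min(1+min_coins(6)=1+6=7) = 7

7


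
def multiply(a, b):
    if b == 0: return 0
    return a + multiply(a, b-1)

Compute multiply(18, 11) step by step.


multiply(18, 11) = 18 + multiply(18, 10)
multiply(18, 10) = 18 + multiply(18, 9)
multiply(18, 9) = 18 + multiply(18, 8)
multiply(18, 8) = 18 + multiply(18, 7)
multiply(18, 7) = 18 + multiply(18, 6)
multiply(18, 6) = 18 + multiply(18, 5)
multiply(18, 5) = 18 + multiply(18, 4)
multiply(18, 4) = 18 + multiply(18, 3)
multiply(18, 3) = 18 + multiply(18, 2)
multiply(18, 2) = 18 + multiply(18, 1)
multiply(18, 1) = 18 + multiply(18, 0)
multiply(18, 0) = 0  (base case)
Total: 18 + 18 + 18 + 18 + 18 + 18 + 18 + 18 + 18 + 18 + 18 + 0 = 198

198


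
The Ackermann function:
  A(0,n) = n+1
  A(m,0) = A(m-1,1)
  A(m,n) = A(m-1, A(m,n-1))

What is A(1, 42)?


A(1, 42) = A(0, A(1, 41))
  A(1, 41) = A(0, A(1, 40))
    A(1, 40) = A(0, A(1, 39))
      A(1, 39) = A(0, A(1, 38))
        A(1, 38) = A(0, A(1, 37))
          A(1, 37) = A(0, A(1, 36))
          A(1, 36) = A(0, A(1, 35))
          A(1, 35) = A(0, A(1, 34))
          A(1, 34) = A(0, A(1, 33))
          A(1, 33) = A(0, A(1, 32))
          A(1, 32) = A(0, A(1, 31))
          A(1, 31) = A(0, A(1, 30))
          A(1, 30) = A(0, A(1, 29))
          A(1, 29) = A(0, A(1, 28))
          A(1, 28) = A(0, A(1, 27))
          A(1, 27) = A(0, A(1, 26))
          A(1, 26) = A(0, A(1, 25))
          A(1, 25) = A(0, A(1, 24))
          A(1, 24) = A(0, A(1, 23))
          A(1, 23) = A(0, A(1, 22))
          A(1, 22) = A(0, A(1, 21))
          A(1, 21) = A(0, A(1, 20))
          A(1, 20) = A(0, A(1, 19))
          A(1, 19) = A(0, A(1, 18))
          A(1, 18) = A(0, A(1, 17))
... (trace truncated)
Result: A(1, 42) = 44

44


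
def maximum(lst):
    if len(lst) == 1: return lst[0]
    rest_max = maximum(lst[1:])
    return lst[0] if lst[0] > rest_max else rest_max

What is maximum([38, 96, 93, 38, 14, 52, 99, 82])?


maximum([38, 96, 93, 38, 14, 52, 99, 82]): compare 38 with maximum([96, 93, 38, 14, 52, 99, 82])
maximum([96, 93, 38, 14, 52, 99, 82]): compare 96 with maximum([93, 38, 14, 52, 99, 82])
maximum([93, 38, 14, 52, 99, 82]): compare 93 with maximum([38, 14, 52, 99, 82])
maximum([38, 14, 52, 99, 82]): compare 38 with maximum([14, 52, 99, 82])
maximum([14, 52, 99, 82]): compare 14 with maximum([52, 99, 82])
maximum([52, 99, 82]): compare 52 with maximum([99, 82])
maximum([99, 82]): compare 99 with maximum([82])
maximum([82]) = 82  (base case)
Compare 99 with 82 -> 99
Compare 52 with 99 -> 99
Compare 14 with 99 -> 99
Compare 38 with 99 -> 99
Compare 93 with 99 -> 99
Compare 96 with 99 -> 99
Compare 38 with 99 -> 99

99


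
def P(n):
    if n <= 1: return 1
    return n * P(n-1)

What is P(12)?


P(12)
= 12 * P(11)
= 12 * 11 * P(10)
= 12 * 11 * 10 * P(9)
= 12 * 11 * 10 * 9 * P(8)
= 12 * 11 * 10 * 9 * 8 * P(7)
= 12 * 11 * 10 * 9 * 8 * 7 * P(6)
= 12 * 11 * 10 * 9 * 8 * 7 * 6 * P(5)
= 12 * 11 * 10 * 9 * 8 * 7 * 6 * 5 * P(4)
= 12 * 11 * 10 * 9 * 8 * 7 * 6 * 5 * 4 * P(3)
= 12 * 11 * 10 * 9 * 8 * 7 * 6 * 5 * 4 * 3 * P(2)
= 12 * 11 * 10 * 9 * 8 * 7 * 6 * 5 * 4 * 3 * 2 * P(1)
= 12 * 11 * 10 * 9 * 8 * 7 * 6 * 5 * 4 * 3 * 2 * 1
= 479001600

479001600


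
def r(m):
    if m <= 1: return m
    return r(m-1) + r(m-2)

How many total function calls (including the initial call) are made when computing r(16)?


Let C(n) = total calls for r(n)
C(0) = 1, C(1) = 1
C(2) = 1 + C(1) + C(0) = 1 + 1 + 1 = 3
C(3) = 1 + C(2) + C(1) = 1 + 3 + 1 = 5
C(4) = 1 + C(3) + C(2) = 1 + 5 + 3 = 9
C(5) = 1 + C(4) + C(3) = 1 + 9 + 5 = 15
C(6) = 1 + C(5) + C(4) = 1 + 15 + 9 = 25
C(7) = 1 + C(6) + C(5) = 1 + 25 + 15 = 41
C(8) = 1 + C(7) + C(6) = 1 + 41 + 25 = 67
C(9) = 1 + C(8) + C(7) = 1 + 67 + 41 = 109
C(10) = 1 + C(9) + C(8) = 1 + 109 + 67 = 177
C(11) = 1 + C(10) + C(9) = 1 + 177 + 109 = 287
C(12) = 1 + C(11) + C(10) = 1 + 287 + 177 = 465
C(13) = 1 + C(12) + C(11) = 1 + 465 + 287 = 753
C(14) = 1 + C(13) + C(12) = 1 + 753 + 465 = 1219
C(15) = 1 + C(14) + C(13) = 1 + 1219 + 753 = 1973
C(16) = 1 + C(15) + C(14) = 1 + 1973 + 1219 = 3193

3193


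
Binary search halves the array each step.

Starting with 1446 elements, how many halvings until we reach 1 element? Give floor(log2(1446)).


1446 / 2 = 723
723 / 2 = 361
361 / 2 = 180
180 / 2 = 90
90 / 2 = 45
45 / 2 = 22
22 / 2 = 11
11 / 2 = 5
5 / 2 = 2
2 / 2 = 1
Reached 1 after 10 halvings

10


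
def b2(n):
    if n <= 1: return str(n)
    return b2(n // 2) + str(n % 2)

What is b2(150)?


b2(150) = b2(75) + '0'
b2(75) = b2(37) + '1'
b2(37) = b2(18) + '1'
b2(18) = b2(9) + '0'
b2(9) = b2(4) + '1'
b2(4) = b2(2) + '0'
b2(2) = b2(1) + '0'
b2(1) = '1'  (base case)
Concatenating: '1' + '0' + '0' + '1' + '0' + '1' + '1' + '0' = '10010110'

10010110


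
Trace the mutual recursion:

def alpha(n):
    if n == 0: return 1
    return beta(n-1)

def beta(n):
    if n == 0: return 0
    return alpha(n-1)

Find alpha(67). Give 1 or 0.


alpha(67) = beta(66)
beta(66) = alpha(65)
alpha(65) = beta(64)
beta(64) = alpha(63)
alpha(63) = beta(62)
beta(62) = alpha(61)
alpha(61) = beta(60)
beta(60) = alpha(59)
alpha(59) = beta(58)
beta(58) = alpha(57)
alpha(57) = beta(56)
beta(56) = alpha(55)
alpha(55) = beta(54)
beta(54) = alpha(53)
alpha(53) = beta(52)
beta(52) = alpha(51)
alpha(51) = beta(50)
beta(50) = alpha(49)
alpha(49) = beta(48)
beta(48) = alpha(47)
alpha(47) = beta(46)
beta(46) = alpha(45)
alpha(45) = beta(44)
beta(44) = alpha(43)
alpha(43) = beta(42)
beta(42) = alpha(41)
alpha(41) = beta(40)
beta(40) = alpha(39)
alpha(39) = beta(38)
beta(38) = alpha(37)
alpha(37) = beta(36)
beta(36) = alpha(35)
alpha(35) = beta(34)
beta(34) = alpha(33)
alpha(33) = beta(32)
beta(32) = alpha(31)
alpha(31) = beta(30)
beta(30) = alpha(29)
alpha(29) = beta(28)
beta(28) = alpha(27)
alpha(27) = beta(26)
beta(26) = alpha(25)
alpha(25) = beta(24)
beta(24) = alpha(23)
alpha(23) = beta(22)
beta(22) = alpha(21)
alpha(21) = beta(20)
beta(20) = alpha(19)
alpha(19) = beta(18)
beta(18) = alpha(17)
alpha(17) = beta(16)
beta(16) = alpha(15)
alpha(15) = beta(14)
beta(14) = alpha(13)
alpha(13) = beta(12)
beta(12) = alpha(11)
alpha(11) = beta(10)
beta(10) = alpha(9)
alpha(9) = beta(8)
beta(8) = alpha(7)
alpha(7) = beta(6)
beta(6) = alpha(5)
alpha(5) = beta(4)
beta(4) = alpha(3)
alpha(3) = beta(2)
beta(2) = alpha(1)
alpha(1) = beta(0)
beta(0) = 0  (base case)
Result: 0

0


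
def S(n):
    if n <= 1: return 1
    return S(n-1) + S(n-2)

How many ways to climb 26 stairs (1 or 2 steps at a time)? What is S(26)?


Building up from base cases:
S(0) = 1
S(1) = 1
S(2) = S(1) + S(0) = 1 + 1 = 2
S(3) = S(2) + S(1) = 2 + 1 = 3
S(4) = S(3) + S(2) = 3 + 2 = 5
S(5) = S(4) + S(3) = 5 + 3 = 8
S(6) = S(5) + S(4) = 8 + 5 = 13
S(7) = S(6) + S(5) = 13 + 8 = 21
S(8) = S(7) + S(6) = 21 + 13 = 34
S(9) = S(8) + S(7) = 34 + 21 = 55
S(10) = S(9) + S(8) = 55 + 34 = 89
S(11) = S(10) + S(9) = 89 + 55 = 144
S(12) = S(11) + S(10) = 144 + 89 = 233
S(13) = S(12) + S(11) = 233 + 144 = 377
S(14) = S(13) + S(12) = 377 + 233 = 610
S(15) = S(14) + S(13) = 610 + 377 = 987
S(16) = S(15) + S(14) = 987 + 610 = 1597
S(17) = S(16) + S(15) = 1597 + 987 = 2584
S(18) = S(17) + S(16) = 2584 + 1597 = 4181
S(19) = S(18) + S(17) = 4181 + 2584 = 6765
S(20) = S(19) + S(18) = 6765 + 4181 = 10946
S(21) = S(20) + S(19) = 10946 + 6765 = 17711
S(22) = S(21) + S(20) = 17711 + 10946 = 28657
S(23) = S(22) + S(21) = 28657 + 17711 = 46368
S(24) = S(23) + S(22) = 46368 + 28657 = 75025
S(25) = S(24) + S(23) = 75025 + 46368 = 121393
S(26) = S(25) + S(24) = 121393 + 75025 = 196418

196418


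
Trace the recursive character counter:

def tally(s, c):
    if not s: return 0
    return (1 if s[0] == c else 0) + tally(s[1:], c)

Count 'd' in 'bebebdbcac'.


s[0]='b' != 'd' -> 0
s[0]='e' != 'd' -> 0
s[0]='b' != 'd' -> 0
s[0]='e' != 'd' -> 0
s[0]='b' != 'd' -> 0
s[0]='d' == 'd' -> 1
s[0]='b' != 'd' -> 0
s[0]='c' != 'd' -> 0
s[0]='a' != 'd' -> 0
s[0]='c' != 'd' -> 0
Sum: 0 + 0 + 0 + 0 + 0 + 1 + 0 + 0 + 0 + 0 = 1

1


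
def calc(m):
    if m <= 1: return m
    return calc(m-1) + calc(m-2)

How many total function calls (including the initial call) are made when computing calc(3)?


Let C(n) = total calls for calc(n)
C(0) = 1, C(1) = 1
C(2) = 1 + C(1) + C(0) = 1 + 1 + 1 = 3
C(3) = 1 + C(2) + C(1) = 1 + 3 + 1 = 5

5


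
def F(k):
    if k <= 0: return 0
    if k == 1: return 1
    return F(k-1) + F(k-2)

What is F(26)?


Computing F(26) bottom-up:
F(0) = 0
F(1) = 1
F(2) = F(1) + F(0) = 1 + 0 = 1
F(3) = F(2) + F(1) = 1 + 1 = 2
F(4) = F(3) + F(2) = 2 + 1 = 3
F(5) = F(4) + F(3) = 3 + 2 = 5
F(6) = F(5) + F(4) = 5 + 3 = 8
F(7) = F(6) + F(5) = 8 + 5 = 13
F(8) = F(7) + F(6) = 13 + 8 = 21
F(9) = F(8) + F(7) = 21 + 13 = 34
F(10) = F(9) + F(8) = 34 + 21 = 55
F(11) = F(10) + F(9) = 55 + 34 = 89
F(12) = F(11) + F(10) = 89 + 55 = 144
F(13) = F(12) + F(11) = 144 + 89 = 233
F(14) = F(13) + F(12) = 233 + 144 = 377
F(15) = F(14) + F(13) = 377 + 233 = 610
F(16) = F(15) + F(14) = 610 + 377 = 987
F(17) = F(16) + F(15) = 987 + 610 = 1597
F(18) = F(17) + F(16) = 1597 + 987 = 2584
F(19) = F(18) + F(17) = 2584 + 1597 = 4181
F(20) = F(19) + F(18) = 4181 + 2584 = 6765
F(21) = F(20) + F(19) = 6765 + 4181 = 10946
F(22) = F(21) + F(20) = 10946 + 6765 = 17711
F(23) = F(22) + F(21) = 17711 + 10946 = 28657
F(24) = F(23) + F(22) = 28657 + 17711 = 46368
F(25) = F(24) + F(23) = 46368 + 28657 = 75025
F(26) = F(25) + F(24) = 75025 + 46368 = 121393

121393


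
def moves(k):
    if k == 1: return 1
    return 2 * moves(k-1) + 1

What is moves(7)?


moves(7) = 2 * moves(6) + 1
moves(6) = 2 * moves(5) + 1
moves(5) = 2 * moves(4) + 1
moves(4) = 2 * moves(3) + 1
moves(3) = 2 * moves(2) + 1
moves(2) = 2 * moves(1) + 1
moves(1) = 1  (base case)
moves(2) = 2 * 1 + 1 = 3
moves(3) = 2 * 3 + 1 = 7
moves(4) = 2 * 7 + 1 = 15
moves(5) = 2 * 15 + 1 = 31
moves(6) = 2 * 31 + 1 = 63
moves(7) = 2 * 63 + 1 = 127

127


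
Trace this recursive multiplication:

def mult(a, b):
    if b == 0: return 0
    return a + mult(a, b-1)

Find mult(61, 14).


mult(61, 14) = 61 + mult(61, 13)
mult(61, 13) = 61 + mult(61, 12)
mult(61, 12) = 61 + mult(61, 11)
mult(61, 11) = 61 + mult(61, 10)
mult(61, 10) = 61 + mult(61, 9)
mult(61, 9) = 61 + mult(61, 8)
mult(61, 8) = 61 + mult(61, 7)
mult(61, 7) = 61 + mult(61, 6)
mult(61, 6) = 61 + mult(61, 5)
mult(61, 5) = 61 + mult(61, 4)
mult(61, 4) = 61 + mult(61, 3)
mult(61, 3) = 61 + mult(61, 2)
mult(61, 2) = 61 + mult(61, 1)
mult(61, 1) = 61 + mult(61, 0)
mult(61, 0) = 0  (base case)
Total: 61 + 61 + 61 + 61 + 61 + 61 + 61 + 61 + 61 + 61 + 61 + 61 + 61 + 61 + 0 = 854

854


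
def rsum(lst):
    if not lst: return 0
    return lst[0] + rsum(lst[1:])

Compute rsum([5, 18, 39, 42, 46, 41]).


rsum([5, 18, 39, 42, 46, 41]) = 5 + rsum([18, 39, 42, 46, 41])
rsum([18, 39, 42, 46, 41]) = 18 + rsum([39, 42, 46, 41])
rsum([39, 42, 46, 41]) = 39 + rsum([42, 46, 41])
rsum([42, 46, 41]) = 42 + rsum([46, 41])
rsum([46, 41]) = 46 + rsum([41])
rsum([41]) = 41 + rsum([])
rsum([]) = 0  (base case)
Total: 5 + 18 + 39 + 42 + 46 + 41 + 0 = 191

191


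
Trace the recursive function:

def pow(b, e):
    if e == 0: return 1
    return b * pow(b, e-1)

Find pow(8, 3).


pow(8, 3)
= 8 * pow(8, 2)
= 8 * 8 * pow(8, 1)
= 8 * 8 * 8 * pow(8, 0)
= 8 * 8 * 8 * 1
= 512

512


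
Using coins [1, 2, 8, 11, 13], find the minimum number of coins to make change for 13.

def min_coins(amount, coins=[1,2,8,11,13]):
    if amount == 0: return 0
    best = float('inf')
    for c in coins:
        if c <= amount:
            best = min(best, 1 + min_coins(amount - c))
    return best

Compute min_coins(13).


Building up with DP:
min_coins(0) = 0
min_coins(1) = min(1+min_coins(0)=1+0=1) = 1
min_coins(2) = min(1+min_coins(1)=1+1=2, 1+min_coins(0)=1+0=1) = 1
min_coins(3) = min(1+min_coins(2)=1+1=2, 1+min_coins(1)=1+1=2) = 2
min_coins(4) = min(1+min_coins(3)=1+2=3, 1+min_coins(2)=1+1=2) = 2
min_coins(5) = min(1+min_coins(4)=1+2=3, 1+min_coins(3)=1+2=3) = 3
min_coins(6) = min(1+min_coins(5)=1+3=4, 1+min_coins(4)=1+2=3) = 3
min_coins(7) = min(1+min_coins(6)=1+3=4, 1+min_coins(5)=1+3=4) = 4
min_coins(8) = min(1+min_coins(7)=1+4=5, 1+min_coins(6)=1+3=4, 1+min_coins(0)=1+0=1) = 1
min_coins(9) = min(1+min_coins(8)=1+1=2, 1+min_coins(7)=1+4=5, 1+min_coins(1)=1+1=2) = 2
min_coins(10) = min(1+min_coins(9)=1+2=3, 1+min_coins(8)=1+1=2, 1+min_coins(2)=1+1=2) = 2
min_coins(11) = min(1+min_coins(10)=1+2=3, 1+min_coins(9)=1+2=3, 1+min_coins(3)=1+2=3, 1+min_coins(0)=1+0=1) = 1
min_coins(12) = min(1+min_coins(11)=1+1=2, 1+min_coins(10)=1+2=3, 1+min_coins(4)=1+2=3, 1+min_coins(1)=1+1=2) = 2
min_coins(13) = min(1+min_coins(12)=1+2=3, 1+min_coins(11)=1+1=2, 1+min_coins(5)=1+3=4, 1+min_coins(2)=1+1=2, 1+min_coins(0)=1+0=1) = 1

1


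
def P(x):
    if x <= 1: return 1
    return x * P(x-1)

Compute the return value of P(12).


P(12)
= 12 * P(11)
= 12 * 11 * P(10)
= 12 * 11 * 10 * P(9)
= 12 * 11 * 10 * 9 * P(8)
= 12 * 11 * 10 * 9 * 8 * P(7)
= 12 * 11 * 10 * 9 * 8 * 7 * P(6)
= 12 * 11 * 10 * 9 * 8 * 7 * 6 * P(5)
= 12 * 11 * 10 * 9 * 8 * 7 * 6 * 5 * P(4)
= 12 * 11 * 10 * 9 * 8 * 7 * 6 * 5 * 4 * P(3)
= 12 * 11 * 10 * 9 * 8 * 7 * 6 * 5 * 4 * 3 * P(2)
= 12 * 11 * 10 * 9 * 8 * 7 * 6 * 5 * 4 * 3 * 2 * P(1)
= 12 * 11 * 10 * 9 * 8 * 7 * 6 * 5 * 4 * 3 * 2 * 1
= 479001600

479001600


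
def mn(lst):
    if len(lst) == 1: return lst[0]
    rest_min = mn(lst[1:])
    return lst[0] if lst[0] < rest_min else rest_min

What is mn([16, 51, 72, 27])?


mn([16, 51, 72, 27]): compare 16 with mn([51, 72, 27])
mn([51, 72, 27]): compare 51 with mn([72, 27])
mn([72, 27]): compare 72 with mn([27])
mn([27]) = 27  (base case)
Compare 72 with 27 -> 27
Compare 51 with 27 -> 27
Compare 16 with 27 -> 16

16


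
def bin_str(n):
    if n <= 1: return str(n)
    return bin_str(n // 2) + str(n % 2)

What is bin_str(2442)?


bin_str(2442) = bin_str(1221) + '0'
bin_str(1221) = bin_str(610) + '1'
bin_str(610) = bin_str(305) + '0'
bin_str(305) = bin_str(152) + '1'
bin_str(152) = bin_str(76) + '0'
bin_str(76) = bin_str(38) + '0'
bin_str(38) = bin_str(19) + '0'
bin_str(19) = bin_str(9) + '1'
bin_str(9) = bin_str(4) + '1'
bin_str(4) = bin_str(2) + '0'
bin_str(2) = bin_str(1) + '0'
bin_str(1) = '1'  (base case)
Concatenating: '1' + '0' + '0' + '1' + '1' + '0' + '0' + '0' + '1' + '0' + '1' + '0' = '100110001010'

100110001010


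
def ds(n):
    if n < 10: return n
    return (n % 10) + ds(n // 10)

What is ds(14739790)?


ds(14739790) = 0 + ds(1473979)
ds(1473979) = 9 + ds(147397)
ds(147397) = 7 + ds(14739)
ds(14739) = 9 + ds(1473)
ds(1473) = 3 + ds(147)
ds(147) = 7 + ds(14)
ds(14) = 4 + ds(1)
ds(1) = 1  (base case)
Total: 0 + 9 + 7 + 9 + 3 + 7 + 4 + 1 = 40

40


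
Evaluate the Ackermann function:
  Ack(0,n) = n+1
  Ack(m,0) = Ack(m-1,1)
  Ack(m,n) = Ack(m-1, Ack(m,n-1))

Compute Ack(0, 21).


Ack(0, 21) = 22
Result: Ack(0, 21) = 22

22


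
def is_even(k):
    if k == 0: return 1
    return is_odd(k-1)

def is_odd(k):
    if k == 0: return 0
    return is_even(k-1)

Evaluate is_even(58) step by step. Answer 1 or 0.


is_even(58) = is_odd(57)
is_odd(57) = is_even(56)
is_even(56) = is_odd(55)
is_odd(55) = is_even(54)
is_even(54) = is_odd(53)
is_odd(53) = is_even(52)
is_even(52) = is_odd(51)
is_odd(51) = is_even(50)
is_even(50) = is_odd(49)
is_odd(49) = is_even(48)
is_even(48) = is_odd(47)
is_odd(47) = is_even(46)
is_even(46) = is_odd(45)
is_odd(45) = is_even(44)
is_even(44) = is_odd(43)
is_odd(43) = is_even(42)
is_even(42) = is_odd(41)
is_odd(41) = is_even(40)
is_even(40) = is_odd(39)
is_odd(39) = is_even(38)
is_even(38) = is_odd(37)
is_odd(37) = is_even(36)
is_even(36) = is_odd(35)
is_odd(35) = is_even(34)
is_even(34) = is_odd(33)
is_odd(33) = is_even(32)
is_even(32) = is_odd(31)
is_odd(31) = is_even(30)
is_even(30) = is_odd(29)
is_odd(29) = is_even(28)
is_even(28) = is_odd(27)
is_odd(27) = is_even(26)
is_even(26) = is_odd(25)
is_odd(25) = is_even(24)
is_even(24) = is_odd(23)
is_odd(23) = is_even(22)
is_even(22) = is_odd(21)
is_odd(21) = is_even(20)
is_even(20) = is_odd(19)
is_odd(19) = is_even(18)
is_even(18) = is_odd(17)
is_odd(17) = is_even(16)
is_even(16) = is_odd(15)
is_odd(15) = is_even(14)
is_even(14) = is_odd(13)
is_odd(13) = is_even(12)
is_even(12) = is_odd(11)
is_odd(11) = is_even(10)
is_even(10) = is_odd(9)
is_odd(9) = is_even(8)
is_even(8) = is_odd(7)
is_odd(7) = is_even(6)
is_even(6) = is_odd(5)
is_odd(5) = is_even(4)
is_even(4) = is_odd(3)
is_odd(3) = is_even(2)
is_even(2) = is_odd(1)
is_odd(1) = is_even(0)
is_even(0) = 1  (base case)
Result: 1

1


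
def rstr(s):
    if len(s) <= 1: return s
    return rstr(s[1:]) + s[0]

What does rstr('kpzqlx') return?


rstr('kpzqlx') = rstr('pzqlx') + 'k'
rstr('pzqlx') = rstr('zqlx') + 'p'
rstr('zqlx') = rstr('qlx') + 'z'
rstr('qlx') = rstr('lx') + 'q'
rstr('lx') = rstr('x') + 'l'
rstr('x') = 'x'  (base case)
Concatenating: 'x' + 'l' + 'q' + 'z' + 'p' + 'k' = 'xlqzpk'

xlqzpk


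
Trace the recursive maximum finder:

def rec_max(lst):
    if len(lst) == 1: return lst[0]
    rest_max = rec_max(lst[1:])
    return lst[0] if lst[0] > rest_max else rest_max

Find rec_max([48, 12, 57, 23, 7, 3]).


rec_max([48, 12, 57, 23, 7, 3]): compare 48 with rec_max([12, 57, 23, 7, 3])
rec_max([12, 57, 23, 7, 3]): compare 12 with rec_max([57, 23, 7, 3])
rec_max([57, 23, 7, 3]): compare 57 with rec_max([23, 7, 3])
rec_max([23, 7, 3]): compare 23 with rec_max([7, 3])
rec_max([7, 3]): compare 7 with rec_max([3])
rec_max([3]) = 3  (base case)
Compare 7 with 3 -> 7
Compare 23 with 7 -> 23
Compare 57 with 23 -> 57
Compare 12 with 57 -> 57
Compare 48 with 57 -> 57

57


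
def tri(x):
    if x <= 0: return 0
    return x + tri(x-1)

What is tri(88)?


tri(88)
= 88 + 87 + 86 + 85 + 84 + 83 + 82 + 81 + 80 + 79 + 78 + 77 + 76 + 75 + 74 + 73 + 72 + 71 + 70 + 69 + 68 + 67 + 66 + 65 + 64 + 63 + 62 + 61 + 60 + 59 + 58 + 57 + 56 + 55 + 54 + 53 + 52 + 51 + 50 + 49 + 48 + 47 + 46 + 45 + 44 + 43 + 42 + 41 + 40 + 39 + 38 + 37 + 36 + 35 + 34 + 33 + 32 + 31 + 30 + 29 + 28 + 27 + 26 + 25 + 24 + 23 + 22 + 21 + 20 + 19 + 18 + 17 + 16 + 15 + 14 + 13 + 12 + 11 + 10 + 9 + 8 + 7 + 6 + 5 + 4 + 3 + 2 + 1 + tri(0)
= 88 + 87 + 86 + 85 + 84 + 83 + 82 + 81 + 80 + 79 + 78 + 77 + 76 + 75 + 74 + 73 + 72 + 71 + 70 + 69 + 68 + 67 + 66 + 65 + 64 + 63 + 62 + 61 + 60 + 59 + 58 + 57 + 56 + 55 + 54 + 53 + 52 + 51 + 50 + 49 + 48 + 47 + 46 + 45 + 44 + 43 + 42 + 41 + 40 + 39 + 38 + 37 + 36 + 35 + 34 + 33 + 32 + 31 + 30 + 29 + 28 + 27 + 26 + 25 + 24 + 23 + 22 + 21 + 20 + 19 + 18 + 17 + 16 + 15 + 14 + 13 + 12 + 11 + 10 + 9 + 8 + 7 + 6 + 5 + 4 + 3 + 2 + 1 + 0
= 3916

3916


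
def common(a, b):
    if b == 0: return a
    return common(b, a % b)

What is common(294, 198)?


common(294, 198) = common(198, 96)
common(198, 96) = common(96, 6)
common(96, 6) = common(6, 0)
common(6, 0) = 6  (base case)

6


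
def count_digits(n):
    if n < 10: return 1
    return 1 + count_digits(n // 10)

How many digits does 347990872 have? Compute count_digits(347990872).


count_digits(347990872) = 1 + count_digits(34799087)
count_digits(34799087) = 1 + count_digits(3479908)
count_digits(3479908) = 1 + count_digits(347990)
count_digits(347990) = 1 + count_digits(34799)
count_digits(34799) = 1 + count_digits(3479)
count_digits(3479) = 1 + count_digits(347)
count_digits(347) = 1 + count_digits(34)
count_digits(34) = 1 + count_digits(3)
count_digits(3) = 1  (base case: 3 < 10)
Unwinding: 1 + 1 + 1 + 1 + 1 + 1 + 1 + 1 + 1 = 9

9


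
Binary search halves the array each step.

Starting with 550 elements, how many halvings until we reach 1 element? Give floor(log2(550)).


550 / 2 = 275
275 / 2 = 137
137 / 2 = 68
68 / 2 = 34
34 / 2 = 17
17 / 2 = 8
8 / 2 = 4
4 / 2 = 2
2 / 2 = 1
Reached 1 after 9 halvings

9


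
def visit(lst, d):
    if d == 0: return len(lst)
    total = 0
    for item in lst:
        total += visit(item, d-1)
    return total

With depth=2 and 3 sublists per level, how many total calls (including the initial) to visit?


At depth 0 (root): 1 call
At depth 1: each of 1 parents calls visit on 3 children = 3 calls
At depth 2: each of 3 parents calls visit on 3 children = 9 calls
Total: 1 + 3 + 9 = 13

13


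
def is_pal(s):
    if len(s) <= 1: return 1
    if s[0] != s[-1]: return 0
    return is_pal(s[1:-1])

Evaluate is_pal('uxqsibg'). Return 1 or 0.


is_pal('uxqsibg'): s[0]='u' != s[-1]='g' -> return 0
Result: 0 (not a palindrome)

0


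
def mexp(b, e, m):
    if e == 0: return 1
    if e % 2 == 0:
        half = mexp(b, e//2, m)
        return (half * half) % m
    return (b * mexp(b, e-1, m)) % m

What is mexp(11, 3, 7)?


mexp(11, 3, 7): e is odd, compute mexp(11, 2, 7)
  mexp(11, 2, 7): e is even, compute mexp(11, 1, 7)
    mexp(11, 1, 7): e is odd, compute mexp(11, 0, 7)
      mexp(11, 0, 7) = 1
    (11 * 1) % 7 = 4
  half=4, (4*4) % 7 = 2
(11 * 2) % 7 = 1

1


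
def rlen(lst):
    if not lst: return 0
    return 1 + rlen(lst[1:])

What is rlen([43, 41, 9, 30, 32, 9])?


rlen([43, 41, 9, 30, 32, 9]) = 1 + rlen([41, 9, 30, 32, 9])
rlen([41, 9, 30, 32, 9]) = 1 + rlen([9, 30, 32, 9])
rlen([9, 30, 32, 9]) = 1 + rlen([30, 32, 9])
rlen([30, 32, 9]) = 1 + rlen([32, 9])
rlen([32, 9]) = 1 + rlen([9])
rlen([9]) = 1 + rlen([])
rlen([]) = 0  (base case)
Unwinding: 1 + 1 + 1 + 1 + 1 + 1 + 0 = 6

6


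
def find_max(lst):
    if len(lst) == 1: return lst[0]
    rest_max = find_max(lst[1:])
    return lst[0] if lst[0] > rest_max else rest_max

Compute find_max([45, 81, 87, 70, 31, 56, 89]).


find_max([45, 81, 87, 70, 31, 56, 89]): compare 45 with find_max([81, 87, 70, 31, 56, 89])
find_max([81, 87, 70, 31, 56, 89]): compare 81 with find_max([87, 70, 31, 56, 89])
find_max([87, 70, 31, 56, 89]): compare 87 with find_max([70, 31, 56, 89])
find_max([70, 31, 56, 89]): compare 70 with find_max([31, 56, 89])
find_max([31, 56, 89]): compare 31 with find_max([56, 89])
find_max([56, 89]): compare 56 with find_max([89])
find_max([89]) = 89  (base case)
Compare 56 with 89 -> 89
Compare 31 with 89 -> 89
Compare 70 with 89 -> 89
Compare 87 with 89 -> 89
Compare 81 with 89 -> 89
Compare 45 with 89 -> 89

89


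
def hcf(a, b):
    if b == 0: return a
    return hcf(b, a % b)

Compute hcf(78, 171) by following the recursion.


hcf(78, 171) = hcf(171, 78)
hcf(171, 78) = hcf(78, 15)
hcf(78, 15) = hcf(15, 3)
hcf(15, 3) = hcf(3, 0)
hcf(3, 0) = 3  (base case)

3


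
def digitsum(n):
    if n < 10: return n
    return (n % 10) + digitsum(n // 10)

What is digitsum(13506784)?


digitsum(13506784) = 4 + digitsum(1350678)
digitsum(1350678) = 8 + digitsum(135067)
digitsum(135067) = 7 + digitsum(13506)
digitsum(13506) = 6 + digitsum(1350)
digitsum(1350) = 0 + digitsum(135)
digitsum(135) = 5 + digitsum(13)
digitsum(13) = 3 + digitsum(1)
digitsum(1) = 1  (base case)
Total: 4 + 8 + 7 + 6 + 0 + 5 + 3 + 1 = 34

34


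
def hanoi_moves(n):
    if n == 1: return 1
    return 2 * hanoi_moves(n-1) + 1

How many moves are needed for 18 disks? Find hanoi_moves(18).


hanoi_moves(18) = 2 * hanoi_moves(17) + 1
hanoi_moves(17) = 2 * hanoi_moves(16) + 1
hanoi_moves(16) = 2 * hanoi_moves(15) + 1
hanoi_moves(15) = 2 * hanoi_moves(14) + 1
hanoi_moves(14) = 2 * hanoi_moves(13) + 1
hanoi_moves(13) = 2 * hanoi_moves(12) + 1
hanoi_moves(12) = 2 * hanoi_moves(11) + 1
hanoi_moves(11) = 2 * hanoi_moves(10) + 1
hanoi_moves(10) = 2 * hanoi_moves(9) + 1
hanoi_moves(9) = 2 * hanoi_moves(8) + 1
hanoi_moves(8) = 2 * hanoi_moves(7) + 1
hanoi_moves(7) = 2 * hanoi_moves(6) + 1
hanoi_moves(6) = 2 * hanoi_moves(5) + 1
hanoi_moves(5) = 2 * hanoi_moves(4) + 1
hanoi_moves(4) = 2 * hanoi_moves(3) + 1
hanoi_moves(3) = 2 * hanoi_moves(2) + 1
hanoi_moves(2) = 2 * hanoi_moves(1) + 1
hanoi_moves(1) = 1  (base case)
hanoi_moves(2) = 2 * 1 + 1 = 3
hanoi_moves(3) = 2 * 3 + 1 = 7
hanoi_moves(4) = 2 * 7 + 1 = 15
hanoi_moves(5) = 2 * 15 + 1 = 31
hanoi_moves(6) = 2 * 31 + 1 = 63
hanoi_moves(7) = 2 * 63 + 1 = 127
hanoi_moves(8) = 2 * 127 + 1 = 255
hanoi_moves(9) = 2 * 255 + 1 = 511
hanoi_moves(10) = 2 * 511 + 1 = 1023
hanoi_moves(11) = 2 * 1023 + 1 = 2047
hanoi_moves(12) = 2 * 2047 + 1 = 4095
hanoi_moves(13) = 2 * 4095 + 1 = 8191
hanoi_moves(14) = 2 * 8191 + 1 = 16383
hanoi_moves(15) = 2 * 16383 + 1 = 32767
hanoi_moves(16) = 2 * 32767 + 1 = 65535
hanoi_moves(17) = 2 * 65535 + 1 = 131071
hanoi_moves(18) = 2 * 131071 + 1 = 262143

262143


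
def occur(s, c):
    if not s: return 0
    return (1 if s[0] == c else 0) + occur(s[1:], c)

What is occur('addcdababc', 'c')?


s[0]='a' != 'c' -> 0
s[0]='d' != 'c' -> 0
s[0]='d' != 'c' -> 0
s[0]='c' == 'c' -> 1
s[0]='d' != 'c' -> 0
s[0]='a' != 'c' -> 0
s[0]='b' != 'c' -> 0
s[0]='a' != 'c' -> 0
s[0]='b' != 'c' -> 0
s[0]='c' == 'c' -> 1
Sum: 0 + 0 + 0 + 1 + 0 + 0 + 0 + 0 + 0 + 1 = 2

2


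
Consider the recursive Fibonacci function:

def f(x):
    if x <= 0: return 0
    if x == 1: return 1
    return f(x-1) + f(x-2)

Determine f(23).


Computing f(23) bottom-up:
f(0) = 0
f(1) = 1
f(2) = f(1) + f(0) = 1 + 0 = 1
f(3) = f(2) + f(1) = 1 + 1 = 2
f(4) = f(3) + f(2) = 2 + 1 = 3
f(5) = f(4) + f(3) = 3 + 2 = 5
f(6) = f(5) + f(4) = 5 + 3 = 8
f(7) = f(6) + f(5) = 8 + 5 = 13
f(8) = f(7) + f(6) = 13 + 8 = 21
f(9) = f(8) + f(7) = 21 + 13 = 34
f(10) = f(9) + f(8) = 34 + 21 = 55
f(11) = f(10) + f(9) = 55 + 34 = 89
f(12) = f(11) + f(10) = 89 + 55 = 144
f(13) = f(12) + f(11) = 144 + 89 = 233
f(14) = f(13) + f(12) = 233 + 144 = 377
f(15) = f(14) + f(13) = 377 + 233 = 610
f(16) = f(15) + f(14) = 610 + 377 = 987
f(17) = f(16) + f(15) = 987 + 610 = 1597
f(18) = f(17) + f(16) = 1597 + 987 = 2584
f(19) = f(18) + f(17) = 2584 + 1597 = 4181
f(20) = f(19) + f(18) = 4181 + 2584 = 6765
f(21) = f(20) + f(19) = 6765 + 4181 = 10946
f(22) = f(21) + f(20) = 10946 + 6765 = 17711
f(23) = f(22) + f(21) = 17711 + 10946 = 28657

28657


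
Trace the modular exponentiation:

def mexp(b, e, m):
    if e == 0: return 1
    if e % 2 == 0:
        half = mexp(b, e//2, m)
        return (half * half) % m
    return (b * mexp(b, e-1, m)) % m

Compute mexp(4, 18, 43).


mexp(4, 18, 43): e is even, compute mexp(4, 9, 43)
  mexp(4, 9, 43): e is odd, compute mexp(4, 8, 43)
    mexp(4, 8, 43): e is even, compute mexp(4, 4, 43)
      mexp(4, 4, 43): e is even, compute mexp(4, 2, 43)
        mexp(4, 2, 43): e is even, compute mexp(4, 1, 43)
          mexp(4, 1, 43): e is odd, compute mexp(4, 0, 43)
          mexp(4, 0, 43) = 1
          (4 * 1) % 43 = 4
        half=4, (4*4) % 43 = 16
      half=16, (16*16) % 43 = 41
    half=41, (41*41) % 43 = 4
  (4 * 4) % 43 = 16
half=16, (16*16) % 43 = 41

41


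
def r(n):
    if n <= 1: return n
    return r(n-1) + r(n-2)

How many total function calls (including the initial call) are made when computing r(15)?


Let C(n) = total calls for r(n)
C(0) = 1, C(1) = 1
C(2) = 1 + C(1) + C(0) = 1 + 1 + 1 = 3
C(3) = 1 + C(2) + C(1) = 1 + 3 + 1 = 5
C(4) = 1 + C(3) + C(2) = 1 + 5 + 3 = 9
C(5) = 1 + C(4) + C(3) = 1 + 9 + 5 = 15
C(6) = 1 + C(5) + C(4) = 1 + 15 + 9 = 25
C(7) = 1 + C(6) + C(5) = 1 + 25 + 15 = 41
C(8) = 1 + C(7) + C(6) = 1 + 41 + 25 = 67
C(9) = 1 + C(8) + C(7) = 1 + 67 + 41 = 109
C(10) = 1 + C(9) + C(8) = 1 + 109 + 67 = 177
C(11) = 1 + C(10) + C(9) = 1 + 177 + 109 = 287
C(12) = 1 + C(11) + C(10) = 1 + 287 + 177 = 465
C(13) = 1 + C(12) + C(11) = 1 + 465 + 287 = 753
C(14) = 1 + C(13) + C(12) = 1 + 753 + 465 = 1219
C(15) = 1 + C(14) + C(13) = 1 + 1219 + 753 = 1973

1973


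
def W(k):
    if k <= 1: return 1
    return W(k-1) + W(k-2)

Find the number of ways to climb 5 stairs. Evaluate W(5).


Building up from base cases:
W(0) = 1
W(1) = 1
W(2) = W(1) + W(0) = 1 + 1 = 2
W(3) = W(2) + W(1) = 2 + 1 = 3
W(4) = W(3) + W(2) = 3 + 2 = 5
W(5) = W(4) + W(3) = 5 + 3 = 8

8


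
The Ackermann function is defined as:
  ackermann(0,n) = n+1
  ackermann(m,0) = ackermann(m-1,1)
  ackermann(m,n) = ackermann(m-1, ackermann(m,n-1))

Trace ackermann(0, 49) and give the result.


ackermann(0, 49) = 50
Result: ackermann(0, 49) = 50

50


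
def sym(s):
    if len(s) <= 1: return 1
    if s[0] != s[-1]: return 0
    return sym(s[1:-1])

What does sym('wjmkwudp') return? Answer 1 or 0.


sym('wjmkwudp'): s[0]='w' != s[-1]='p' -> return 0
Result: 0 (not a palindrome)

0


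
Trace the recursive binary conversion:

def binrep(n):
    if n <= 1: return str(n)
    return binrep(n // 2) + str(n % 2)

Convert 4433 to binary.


binrep(4433) = binrep(2216) + '1'
binrep(2216) = binrep(1108) + '0'
binrep(1108) = binrep(554) + '0'
binrep(554) = binrep(277) + '0'
binrep(277) = binrep(138) + '1'
binrep(138) = binrep(69) + '0'
binrep(69) = binrep(34) + '1'
binrep(34) = binrep(17) + '0'
binrep(17) = binrep(8) + '1'
binrep(8) = binrep(4) + '0'
binrep(4) = binrep(2) + '0'
binrep(2) = binrep(1) + '0'
binrep(1) = '1'  (base case)
Concatenating: '1' + '0' + '0' + '0' + '1' + '0' + '1' + '0' + '1' + '0' + '0' + '0' + '1' = '1000101010001'

1000101010001


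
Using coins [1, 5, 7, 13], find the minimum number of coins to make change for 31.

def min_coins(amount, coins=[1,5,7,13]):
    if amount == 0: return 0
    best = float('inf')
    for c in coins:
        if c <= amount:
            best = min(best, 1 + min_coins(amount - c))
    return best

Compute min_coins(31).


Building up with DP:
min_coins(0) = 0
min_coins(1) = min(1+min_coins(0)=1+0=1) = 1
min_coins(2) = min(1+min_coins(1)=1+1=2) = 2
min_coins(3) = min(1+min_coins(2)=1+2=3) = 3
min_coins(4) = min(1+min_coins(3)=1+3=4) = 4
min_coins(5) = min(1+min_coins(4)=1+4=5, 1+min_coins(0)=1+0=1) = 1
min_coins(6) = min(1+min_coins(5)=1+1=2, 1+min_coins(1)=1+1=2) = 2
min_coins(7) = min(1+min_coins(6)=1+2=3, 1+min_coins(2)=1+2=3, 1+min_coins(0)=1+0=1) = 1
min_coins(8) = min(1+min_coins(7)=1+1=2, 1+min_coins(3)=1+3=4, 1+min_coins(1)=1+1=2) = 2
min_coins(9) = min(1+min_coins(8)=1+2=3, 1+min_coins(4)=1+4=5, 1+min_coins(2)=1+2=3) = 3
min_coins(10) = min(1+min_coins(9)=1+3=4, 1+min_coins(5)=1+1=2, 1+min_coins(3)=1+3=4) = 2
min_coins(11) = min(1+min_coins(10)=1+2=3, 1+min_coins(6)=1+2=3, 1+min_coins(4)=1+4=5) = 3
min_coins(12) = min(1+min_coins(11)=1+3=4, 1+min_coins(7)=1+1=2, 1+min_coins(5)=1+1=2) = 2
min_coins(13) = min(1+min_coins(12)=1+2=3, 1+min_coins(8)=1+2=3, 1+min_coins(6)=1+2=3, 1+min_coins(0)=1+0=1) = 1
min_coins(14) = min(1+min_coins(13)=1+1=2, 1+min_coins(9)=1+3=4, 1+min_coins(7)=1+1=2, 1+min_coins(1)=1+1=2) = 2
min_coins(15) = min(1+min_coins(14)=1+2=3, 1+min_coins(10)=1+2=3, 1+min_coins(8)=1+2=3, 1+min_coins(2)=1+2=3) = 3
min_coins(16) = min(1+min_coins(15)=1+3=4, 1+min_coins(11)=1+3=4, 1+min_coins(9)=1+3=4, 1+min_coins(3)=1+3=4) = 4
min_coins(17) = min(1+min_coins(16)=1+4=5, 1+min_coins(12)=1+2=3, 1+min_coins(10)=1+2=3, 1+min_coins(4)=1+4=5) = 3
min_coins(18) = min(1+min_coins(17)=1+3=4, 1+min_coins(13)=1+1=2, 1+min_coins(11)=1+3=4, 1+min_coins(5)=1+1=2) = 2
min_coins(19) = min(1+min_coins(18)=1+2=3, 1+min_coins(14)=1+2=3, 1+min_coins(12)=1+2=3, 1+min_coins(6)=1+2=3) = 3
min_coins(20) = min(1+min_coins(19)=1+3=4, 1+min_coins(15)=1+3=4, 1+min_coins(13)=1+1=2, 1+min_coins(7)=1+1=2) = 2
min_coins(21) = min(1+min_coins(20)=1+2=3, 1+min_coins(16)=1+4=5, 1+min_coins(14)=1+2=3, 1+min_coins(8)=1+2=3) = 3
min_coins(22) = min(1+min_coins(21)=1+3=4, 1+min_coins(17)=1+3=4, 1+min_coins(15)=1+3=4, 1+min_coins(9)=1+3=4) = 4
min_coins(23) = min(1+min_coins(22)=1+4=5, 1+min_coins(18)=1+2=3, 1+min_coins(16)=1+4=5, 1+min_coins(10)=1+2=3) = 3
min_coins(24) = min(1+min_coins(23)=1+3=4, 1+min_coins(19)=1+3=4, 1+min_coins(17)=1+3=4, 1+min_coins(11)=1+3=4) = 4
min_coins(25) = min(1+min_coins(24)=1+4=5, 1+min_coins(20)=1+2=3, 1+min_coins(18)=1+2=3, 1+min_coins(12)=1+2=3) = 3
min_coins(26) = min(1+min_coins(25)=1+3=4, 1+min_coins(21)=1+3=4, 1+min_coins(19)=1+3=4, 1+min_coins(13)=1+1=2) = 2
min_coins(27) = min(1+min_coins(26)=1+2=3, 1+min_coins(22)=1+4=5, 1+min_coins(20)=1+2=3, 1+min_coins(14)=1+2=3) = 3
min_coins(28) = min(1+min_coins(27)=1+3=4, 1+min_coins(23)=1+3=4, 1+min_coins(21)=1+3=4, 1+min_coins(15)=1+3=4) = 4
min_coins(29) = min(1+min_coins(28)=1+4=5, 1+min_coins(24)=1+4=5, 1+min_coins(22)=1+4=5, 1+min_coins(16)=1+4=5) = 5
min_coins(30) = min(1+min_coins(29)=1+5=6, 1+min_coins(25)=1+3=4, 1+min_coins(23)=1+3=4, 1+min_coins(17)=1+3=4) = 4
min_coins(31) = min(1+min_coins(30)=1+4=5, 1+min_coins(26)=1+2=3, 1+min_coins(24)=1+4=5, 1+min_coins(18)=1+2=3) = 3

3


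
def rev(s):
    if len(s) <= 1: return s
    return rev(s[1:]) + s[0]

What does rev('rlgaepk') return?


rev('rlgaepk') = rev('lgaepk') + 'r'
rev('lgaepk') = rev('gaepk') + 'l'
rev('gaepk') = rev('aepk') + 'g'
rev('aepk') = rev('epk') + 'a'
rev('epk') = rev('pk') + 'e'
rev('pk') = rev('k') + 'p'
rev('k') = 'k'  (base case)
Concatenating: 'k' + 'p' + 'e' + 'a' + 'g' + 'l' + 'r' = 'kpeaglr'

kpeaglr


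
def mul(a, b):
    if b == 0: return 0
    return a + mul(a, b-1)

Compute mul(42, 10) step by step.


mul(42, 10) = 42 + mul(42, 9)
mul(42, 9) = 42 + mul(42, 8)
mul(42, 8) = 42 + mul(42, 7)
mul(42, 7) = 42 + mul(42, 6)
mul(42, 6) = 42 + mul(42, 5)
mul(42, 5) = 42 + mul(42, 4)
mul(42, 4) = 42 + mul(42, 3)
mul(42, 3) = 42 + mul(42, 2)
mul(42, 2) = 42 + mul(42, 1)
mul(42, 1) = 42 + mul(42, 0)
mul(42, 0) = 0  (base case)
Total: 42 + 42 + 42 + 42 + 42 + 42 + 42 + 42 + 42 + 42 + 0 = 420

420


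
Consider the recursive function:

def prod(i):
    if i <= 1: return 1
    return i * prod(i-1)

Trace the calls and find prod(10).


prod(10)
= 10 * prod(9)
= 10 * 9 * prod(8)
= 10 * 9 * 8 * prod(7)
= 10 * 9 * 8 * 7 * prod(6)
= 10 * 9 * 8 * 7 * 6 * prod(5)
= 10 * 9 * 8 * 7 * 6 * 5 * prod(4)
= 10 * 9 * 8 * 7 * 6 * 5 * 4 * prod(3)
= 10 * 9 * 8 * 7 * 6 * 5 * 4 * 3 * prod(2)
= 10 * 9 * 8 * 7 * 6 * 5 * 4 * 3 * 2 * prod(1)
= 10 * 9 * 8 * 7 * 6 * 5 * 4 * 3 * 2 * 1
= 3628800

3628800


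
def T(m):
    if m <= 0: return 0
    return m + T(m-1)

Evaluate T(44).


T(44)
= 44 + 43 + 42 + 41 + 40 + 39 + 38 + 37 + 36 + 35 + 34 + 33 + 32 + 31 + 30 + 29 + 28 + 27 + 26 + 25 + 24 + 23 + 22 + 21 + 20 + 19 + 18 + 17 + 16 + 15 + 14 + 13 + 12 + 11 + 10 + 9 + 8 + 7 + 6 + 5 + 4 + 3 + 2 + 1 + T(0)
= 44 + 43 + 42 + 41 + 40 + 39 + 38 + 37 + 36 + 35 + 34 + 33 + 32 + 31 + 30 + 29 + 28 + 27 + 26 + 25 + 24 + 23 + 22 + 21 + 20 + 19 + 18 + 17 + 16 + 15 + 14 + 13 + 12 + 11 + 10 + 9 + 8 + 7 + 6 + 5 + 4 + 3 + 2 + 1 + 0
= 990

990


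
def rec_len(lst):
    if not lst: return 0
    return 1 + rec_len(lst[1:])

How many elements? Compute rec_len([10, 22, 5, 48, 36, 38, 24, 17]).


rec_len([10, 22, 5, 48, 36, 38, 24, 17]) = 1 + rec_len([22, 5, 48, 36, 38, 24, 17])
rec_len([22, 5, 48, 36, 38, 24, 17]) = 1 + rec_len([5, 48, 36, 38, 24, 17])
rec_len([5, 48, 36, 38, 24, 17]) = 1 + rec_len([48, 36, 38, 24, 17])
rec_len([48, 36, 38, 24, 17]) = 1 + rec_len([36, 38, 24, 17])
rec_len([36, 38, 24, 17]) = 1 + rec_len([38, 24, 17])
rec_len([38, 24, 17]) = 1 + rec_len([24, 17])
rec_len([24, 17]) = 1 + rec_len([17])
rec_len([17]) = 1 + rec_len([])
rec_len([]) = 0  (base case)
Unwinding: 1 + 1 + 1 + 1 + 1 + 1 + 1 + 1 + 0 = 8

8


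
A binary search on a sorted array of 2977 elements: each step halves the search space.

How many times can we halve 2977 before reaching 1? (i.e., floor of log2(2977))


2977 / 2 = 1488
1488 / 2 = 744
744 / 2 = 372
372 / 2 = 186
186 / 2 = 93
93 / 2 = 46
46 / 2 = 23
23 / 2 = 11
11 / 2 = 5
5 / 2 = 2
2 / 2 = 1
Reached 1 after 11 halvings

11


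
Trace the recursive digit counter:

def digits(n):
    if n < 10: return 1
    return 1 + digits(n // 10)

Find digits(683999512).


digits(683999512) = 1 + digits(68399951)
digits(68399951) = 1 + digits(6839995)
digits(6839995) = 1 + digits(683999)
digits(683999) = 1 + digits(68399)
digits(68399) = 1 + digits(6839)
digits(6839) = 1 + digits(683)
digits(683) = 1 + digits(68)
digits(68) = 1 + digits(6)
digits(6) = 1  (base case: 6 < 10)
Unwinding: 1 + 1 + 1 + 1 + 1 + 1 + 1 + 1 + 1 = 9

9


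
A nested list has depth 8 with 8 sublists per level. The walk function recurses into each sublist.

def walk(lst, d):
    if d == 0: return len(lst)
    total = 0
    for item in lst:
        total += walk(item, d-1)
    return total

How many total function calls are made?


At depth 0 (root): 1 call
At depth 1: each of 1 parents calls walk on 8 children = 8 calls
At depth 2: each of 8 parents calls walk on 8 children = 64 calls
At depth 3: each of 64 parents calls walk on 8 children = 512 calls
At depth 4: each of 512 parents calls walk on 8 children = 4096 calls
At depth 5: each of 4096 parents calls walk on 8 children = 32768 calls
At depth 6: each of 32768 parents calls walk on 8 children = 262144 calls
At depth 7: each of 262144 parents calls walk on 8 children = 2097152 calls
At depth 8: each of 2097152 parents calls walk on 8 children = 16777216 calls
Total: 1 + 8 + 64 + 512 + 4096 + 32768 + 262144 + 2097152 + 16777216 = 19173961

19173961
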